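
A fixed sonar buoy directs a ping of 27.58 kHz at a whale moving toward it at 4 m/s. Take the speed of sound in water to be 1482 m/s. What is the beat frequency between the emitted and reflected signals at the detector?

At the whale (a moving observer), f₁ = f₀ · (v + u)/v = 27.58 × 1486/1482 ≈ 27.6544 kHz.
On reflection it acts as a source moving toward the stationary detector: f₂ = f₁ · v/(v − u) = 27.6544 × 1482/1478 ≈ 27.7293 kHz.
Equivalently f₂ = f₀ · (v + u)/(v − u).
Beat frequency (with f₀ = 27580 Hz): |f₂ − f₀| = 2u·f₀/(v − u) = 2 × 4 × 27580/1478 ≈ 149 Hz.

149 Hz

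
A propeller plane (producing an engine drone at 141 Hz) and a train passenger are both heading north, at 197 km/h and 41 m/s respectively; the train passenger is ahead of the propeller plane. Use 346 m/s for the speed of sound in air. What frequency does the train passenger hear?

148 Hz

197 km/h = 54.72 m/s.
The train passenger is ahead, so the propeller plane is moving toward it while the train passenger is moving away from the propeller plane.
General Doppler shift: f' = f · (v − v_o)/(v − v_s).
f' = 141 × (346 − 41)/(346 − 54.72) = 141 × 305/291.28 ≈ 148 Hz.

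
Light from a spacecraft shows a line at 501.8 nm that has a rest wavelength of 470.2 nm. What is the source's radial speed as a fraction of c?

λ'/λ₀ = 1.0672 > 1 (redshift), so the source is receding.
λ'/λ₀ = √((1 + β)/(1 − β)) for a receding source ⇒ β = (r² − 1)/(r² + 1) with r = λ'/λ₀.
β = (1.1389 − 1)/(1.1389 + 1) ≈ 0.065.

0.065c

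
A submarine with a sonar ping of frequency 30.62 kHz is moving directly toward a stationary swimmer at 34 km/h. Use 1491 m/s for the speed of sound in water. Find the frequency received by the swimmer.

30.8 kHz

34 km/h = 9.444 m/s.
With the source moving toward a stationary observer, f' = f · v/(v − v_s).
f' = 30.62 × 1491/(1491 − 9.444) = 30.62 × 1491/1482 ≈ 30.8 kHz.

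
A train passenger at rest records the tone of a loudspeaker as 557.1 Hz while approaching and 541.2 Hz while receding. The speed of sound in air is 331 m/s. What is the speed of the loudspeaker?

f₁/f₂ = (v + v_s)/(v − v_s), so v_s = v · (f₁ − f₂)/(f₁ + f₂).
v_s = 331 × (557.1 − 541.2)/(557.1 + 541.2) = 331 × 15.9/1098.3 ≈ 4.8 m/s.

4.8 m/s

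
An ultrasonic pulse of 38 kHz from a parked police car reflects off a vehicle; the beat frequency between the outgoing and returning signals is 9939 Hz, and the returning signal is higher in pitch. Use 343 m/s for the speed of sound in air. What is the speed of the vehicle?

40 m/s

Double Doppler shift off a moving reflector: f₂ = f₀ · (v + u)/(v − u) (u > 0 toward emitter).
Returning signal is higher, so f₂ = f₀ + Δf = 38000 + 9939 = 47939 Hz.
Rearranging, u = v · (f₂ − f₀)/(f₂ + f₀) = 343 × 9939/85939 ≈ 40 m/s.
So the vehicle is moving at 40 m/s toward the emitter.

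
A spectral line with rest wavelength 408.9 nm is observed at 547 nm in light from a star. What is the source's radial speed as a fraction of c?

0.283

λ'/λ₀ = 1.3377 > 1 (redshift), so the source is receding.
λ'/λ₀ = √((1 + β)/(1 − β)) for a receding source ⇒ β = (r² − 1)/(r² + 1) with r = λ'/λ₀.
β = (1.7895 − 1)/(1.7895 + 1) ≈ 0.283.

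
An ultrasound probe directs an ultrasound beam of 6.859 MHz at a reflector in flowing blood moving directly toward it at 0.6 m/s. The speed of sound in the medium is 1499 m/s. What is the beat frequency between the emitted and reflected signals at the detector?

The reflector in flowing blood first receives the wave as a moving observer: f₁ = f₀ · (v + u)/v = 6.859 × (1499 + 0.6)/1499 ≈ 6.86175 MHz.
The reflection then acts as a moving source: f₂ = f₁ · v/(v − u) ≈ 6.86449 MHz.
Equivalently f₂ = f₀ · (v + u)/(v − u).
Beat frequency (with f₀ = 6859000 Hz): |f₂ − f₀| = 2u·f₀/(v − u) = 2 × 0.6 × 6859000/1498.4 ≈ 5493 Hz.

5493 Hz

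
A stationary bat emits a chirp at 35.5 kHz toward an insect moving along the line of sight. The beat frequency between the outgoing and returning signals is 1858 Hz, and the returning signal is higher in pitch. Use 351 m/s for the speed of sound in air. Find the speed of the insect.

Double Doppler shift off a moving reflector: f₂ = f₀ · (v + u)/(v − u) (u > 0 toward emitter).
Returning signal is higher, so f₂ = f₀ + Δf = 35500 + 1858 = 37358 Hz.
Rearranging, u = v · (f₂ − f₀)/(f₂ + f₀) = 351 × 1858/72858 ≈ 9.0 m/s.
So the insect is moving at 9.0 m/s toward the emitter.

9.0 m/s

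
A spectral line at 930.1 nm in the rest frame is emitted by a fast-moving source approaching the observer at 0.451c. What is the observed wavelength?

Relativistic Doppler for wavelength: λ' = λ₀ · √((1 − β)/(1 + β)).
λ' = 930.1 × √(0.5490/1.4510) = 930.1 × 0.61511 ≈ 572.1 nm.

572.1 nm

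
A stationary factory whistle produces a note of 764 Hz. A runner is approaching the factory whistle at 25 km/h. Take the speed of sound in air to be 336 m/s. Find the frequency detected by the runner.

25 km/h = 6.944 m/s.
Moving observer, stationary source: f' = f · (v + v_o)/v.
f' = 764 × (336 + 6.944)/336 = 764 × 342.94/336 ≈ 780 Hz.

780 Hz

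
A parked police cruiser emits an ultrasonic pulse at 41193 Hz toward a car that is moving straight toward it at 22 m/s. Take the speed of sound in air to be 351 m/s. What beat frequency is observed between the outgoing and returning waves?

5509 Hz

The car first receives the wave as a moving observer: f₁ = f₀ · (v + u)/v = 41193 × (351 + 22)/351 ≈ 43775 Hz.
The reflection then acts as a moving source: f₂ = f₁ · v/(v − u) ≈ 46702 Hz.
Equivalently f₂ = f₀ · (v + u)/(v − u).
Beat frequency: |f₂ − f₀| = 2u·f₀/(v − u) = 2 × 22 × 41193/329 ≈ 5509 Hz.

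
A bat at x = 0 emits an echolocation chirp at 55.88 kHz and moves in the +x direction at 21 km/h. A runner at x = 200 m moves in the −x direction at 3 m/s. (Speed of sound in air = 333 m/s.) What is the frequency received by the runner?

57.4 kHz

21 km/h = 5.833 m/s.
The observer lies on the +x side, so the source is heading toward the observer and the observer is heading toward the source.
General Doppler shift: f' = f · (v + v_o)/(v − v_s).
f' = 55.88 × (333 + 3)/(333 − 5.833) = 55.88 × 336/327.17 ≈ 57.4 kHz.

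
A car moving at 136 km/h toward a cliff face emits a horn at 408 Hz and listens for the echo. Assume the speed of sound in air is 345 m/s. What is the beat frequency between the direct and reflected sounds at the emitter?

100 Hz

136 km/h = 37.78 m/s.
The cliff face receives the sound from a moving source: f₁ = f₀ · v/(v − v_e) = 408 × 345/307.22 ≈ 458.2 Hz.
On the return leg the car is a moving observer: f₂ = f₁ · (v + v_e)/v = 458.2 × 382.78/345 ≈ 508.3 Hz.
Beat against the emitted tone: |f₂ − f₀| = 2v_e·f₀/(v − v_e) = 2 × 37.78 × 408/307.22 ≈ 100 Hz.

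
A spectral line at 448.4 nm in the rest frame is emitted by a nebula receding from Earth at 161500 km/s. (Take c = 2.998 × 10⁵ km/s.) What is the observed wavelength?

β = v/c = 161500/299800 = 0.5387.
Relativistic Doppler for wavelength: λ' = λ₀ · √((1 + β)/(1 − β)).
λ' = 448.4 × √(1.5387/0.4613) = 448.4 × 1.82634 ≈ 818.9 nm.

818.9 nm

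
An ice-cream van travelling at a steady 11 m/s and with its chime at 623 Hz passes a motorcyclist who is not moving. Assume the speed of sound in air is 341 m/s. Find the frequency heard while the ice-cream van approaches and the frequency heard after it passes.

644 Hz approaching; 604 Hz receding

Approaching: f₁ = f · v/(v − v_s) = 623 × 341/330 ≈ 644 Hz.
Receding: f₂ = f · v/(v + v_s) = 623 × 341/352 ≈ 604 Hz.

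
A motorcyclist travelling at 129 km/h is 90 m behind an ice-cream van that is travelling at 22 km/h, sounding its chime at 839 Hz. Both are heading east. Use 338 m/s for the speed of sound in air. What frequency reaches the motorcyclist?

22 km/h = 6.111 m/s; 129 km/h = 35.83 m/s.
The motorcyclist is behind, so the ice-cream van is moving away from it while the motorcyclist is moving toward the ice-cream van.
With source receding and observer approaching, f' = f · (v + v_o)/(v + v_s).
f' = 839 × (338 + 35.83)/(338 + 6.111) = 839 × 373.83/344.11 ≈ 911 Hz.

911 Hz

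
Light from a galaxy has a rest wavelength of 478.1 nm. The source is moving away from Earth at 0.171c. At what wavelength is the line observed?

Relativistic Doppler for wavelength: λ' = λ₀ · √((1 + β)/(1 − β)).
λ' = 478.1 × √(1.1710/0.8290) = 478.1 × 1.18851 ≈ 568.2 nm.

568.2 nm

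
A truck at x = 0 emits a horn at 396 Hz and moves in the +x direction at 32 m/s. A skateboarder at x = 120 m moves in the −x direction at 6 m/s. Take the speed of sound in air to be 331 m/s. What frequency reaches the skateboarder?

446 Hz

The observer lies on the +x side, so the source is heading toward the observer and the observer is heading toward the source.
Both move, so f' = f · (v + v_o)/(v − v_s).
f' = 396 × (331 + 6)/(331 − 32) = 396 × 337/299 ≈ 446 Hz.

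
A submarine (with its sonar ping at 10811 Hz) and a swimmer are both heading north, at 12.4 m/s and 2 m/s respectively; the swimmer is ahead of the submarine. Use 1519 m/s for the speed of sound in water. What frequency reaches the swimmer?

The swimmer is ahead, so the submarine is moving toward it while the swimmer is moving away from the submarine.
With source approaching and observer receding, f' = f · (v − v_o)/(v − v_s).
f' = 10811 × (1519 − 2)/(1519 − 12.4) = 10811 × 1517/1506.6 ≈ 10886 Hz.

10886 Hz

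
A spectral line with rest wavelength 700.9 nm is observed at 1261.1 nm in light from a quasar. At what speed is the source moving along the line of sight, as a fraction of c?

0.528

λ'/λ₀ = 1.7993 > 1 (redshift), so the source is receding.
λ'/λ₀ = √((1 + β)/(1 − β)) for a receding source ⇒ β = (r² − 1)/(r² + 1) with r = λ'/λ₀.
β = (3.2373 − 1)/(3.2373 + 1) ≈ 0.528.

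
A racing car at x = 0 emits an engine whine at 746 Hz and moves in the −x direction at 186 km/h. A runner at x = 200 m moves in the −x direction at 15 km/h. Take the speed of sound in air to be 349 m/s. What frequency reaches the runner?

186 km/h = 51.67 m/s; 15 km/h = 4.167 m/s.
The observer lies on the +x side, so the source is heading away from the observer and the observer is heading toward the source.
Both move, so f' = f · (v + v_o)/(v + v_s).
f' = 746 × (349 + 4.167)/(349 + 51.67) = 746 × 353.17/400.67 ≈ 658 Hz.

658 Hz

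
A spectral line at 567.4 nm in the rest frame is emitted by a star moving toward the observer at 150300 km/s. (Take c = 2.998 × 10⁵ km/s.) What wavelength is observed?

327.0 nm

β = v/c = 150300/299800 = 0.5013.
Relativistic Doppler for wavelength: λ' = λ₀ · √((1 − β)/(1 + β)).
λ' = 567.4 × √(0.4987/1.5013) = 567.4 × 0.57632 ≈ 327.0 nm.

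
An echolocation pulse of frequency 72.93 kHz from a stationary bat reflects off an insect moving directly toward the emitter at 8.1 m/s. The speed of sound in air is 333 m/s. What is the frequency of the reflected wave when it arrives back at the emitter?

At the insect (a moving observer), f₁ = f₀ · (v + u)/v = 72.93 × 341.1/333 ≈ 74.7 kHz.
On reflection it acts as a source moving toward the stationary detector: f₂ = f₁ · v/(v − u) = 74.7 × 333/324.9 ≈ 76.6 kHz.

76.6 kHz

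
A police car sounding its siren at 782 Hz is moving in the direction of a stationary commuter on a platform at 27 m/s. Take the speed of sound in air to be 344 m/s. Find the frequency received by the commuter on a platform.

Moving source, stationary observer: f' = f · v/(v − v_s) since the source is approaching.
f' = 782 × 344/(344 − 27) = 782 × 344/317 ≈ 849 Hz.

849 Hz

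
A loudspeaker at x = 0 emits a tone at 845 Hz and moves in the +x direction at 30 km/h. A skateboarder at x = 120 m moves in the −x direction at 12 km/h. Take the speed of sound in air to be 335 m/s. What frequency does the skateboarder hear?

875 Hz

30 km/h = 8.333 m/s; 12 km/h = 3.333 m/s.
The observer lies on the +x side, so the source is heading toward the observer and the observer is heading toward the source.
General Doppler shift: f' = f · (v + v_o)/(v − v_s).
f' = 845 × (335 + 3.333)/(335 − 8.333) = 845 × 338.33/326.67 ≈ 875 Hz.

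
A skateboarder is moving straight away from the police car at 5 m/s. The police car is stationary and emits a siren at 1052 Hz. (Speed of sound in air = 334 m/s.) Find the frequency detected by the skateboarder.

Moving observer, stationary source: f' = f · (v − v_o)/v.
f' = 1052 × (334 − 5)/334 = 1052 × 329/334 ≈ 1036 Hz.

1036 Hz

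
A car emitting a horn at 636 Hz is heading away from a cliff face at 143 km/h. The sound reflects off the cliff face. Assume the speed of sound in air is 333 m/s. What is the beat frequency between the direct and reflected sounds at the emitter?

143 km/h = 39.72 m/s.
The cliff face receives the sound from a moving source: f₁ = f₀ · v/(v + v_e) = 636 × 333/372.72 ≈ 568.2 Hz.
On the return leg the car is a moving observer: f₂ = f₁ · (v − v_e)/v = 568.2 × 293.28/333 ≈ 500.4 Hz.
Equivalently f₂ = f₀ · (v − v_e)/(v + v_e).
Beat against the emitted tone: |f₂ − f₀| = 2v_e·f₀/(v + v_e) = 2 × 39.72 × 636/372.72 ≈ 136 Hz.

136 Hz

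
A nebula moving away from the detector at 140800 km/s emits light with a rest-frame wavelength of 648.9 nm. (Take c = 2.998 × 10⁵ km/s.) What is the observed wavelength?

β = v/c = 140800/299800 = 0.4696.
Relativistic Doppler for wavelength: λ' = λ₀ · √((1 + β)/(1 − β)).
λ' = 648.9 × √(1.4696/0.5304) = 648.9 × 1.66465 ≈ 1080.2 nm.

1080.2 nm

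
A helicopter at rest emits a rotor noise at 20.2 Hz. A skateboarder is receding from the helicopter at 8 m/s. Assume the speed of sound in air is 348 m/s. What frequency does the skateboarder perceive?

Moving observer, stationary source: f' = f · (v − v_o)/v.
f' = 20.2 × (348 − 8)/348 = 20.2 × 340/348 ≈ 19.7 Hz.

19.7 Hz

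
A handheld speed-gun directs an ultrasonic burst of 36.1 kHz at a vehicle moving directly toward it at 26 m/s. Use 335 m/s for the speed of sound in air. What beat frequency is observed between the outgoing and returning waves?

6075 Hz

At the vehicle (a moving observer), f₁ = f₀ · (v + u)/v = 36.1 × 361/335 ≈ 38.90 kHz.
The reflection then acts as a moving source: f₂ = f₁ · v/(v − u) ≈ 42.18 kHz.
Beat frequency (with f₀ = 36100 Hz): |f₂ − f₀| = 2u·f₀/(v − u) = 2 × 26 × 36100/309 ≈ 6075 Hz.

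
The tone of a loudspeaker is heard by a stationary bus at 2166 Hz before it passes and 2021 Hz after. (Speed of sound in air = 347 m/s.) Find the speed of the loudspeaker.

f₁/f₂ = (v + v_s)/(v − v_s), so v_s = v · (f₁ − f₂)/(f₁ + f₂).
v_s = 347 × (2166 − 2021)/(2166 + 2021) = 347 × 145/4187 ≈ 12.0 m/s.

12.0 m/s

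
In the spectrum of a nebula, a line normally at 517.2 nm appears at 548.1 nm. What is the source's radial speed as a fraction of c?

λ'/λ₀ = 1.0597 > 1 (redshift), so the source is receding.
λ'/λ₀ = √((1 + β)/(1 − β)) for a receding source ⇒ β = (r² − 1)/(r² + 1) with r = λ'/λ₀.
β = (1.1231 − 1)/(1.1231 + 1) ≈ 0.058.

0.058c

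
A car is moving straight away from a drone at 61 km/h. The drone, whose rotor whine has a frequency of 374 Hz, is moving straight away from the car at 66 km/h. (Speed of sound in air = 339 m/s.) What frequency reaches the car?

337 Hz

66 km/h = 18.33 m/s; 61 km/h = 16.94 m/s.
With source receding and observer receding, f' = f · (v − v_o)/(v + v_s).
f' = 374 × (339 − 16.94)/(339 + 18.33) = 374 × 322.06/357.33 ≈ 337 Hz.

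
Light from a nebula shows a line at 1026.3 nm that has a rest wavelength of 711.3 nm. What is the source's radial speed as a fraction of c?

0.351

λ'/λ₀ = 1.4429 > 1 (redshift), so the source is receding.
λ'/λ₀ = √((1 + β)/(1 − β)) for a receding source ⇒ β = (r² − 1)/(r² + 1) with r = λ'/λ₀.
β = (2.0818 − 1)/(2.0818 + 1) ≈ 0.351.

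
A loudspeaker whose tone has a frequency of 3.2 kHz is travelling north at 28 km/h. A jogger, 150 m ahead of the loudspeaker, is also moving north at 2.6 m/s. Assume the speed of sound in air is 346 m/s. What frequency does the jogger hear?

28 km/h = 7.778 m/s.
The jogger is ahead, so the loudspeaker is moving toward it while the jogger is moving away from the loudspeaker.
With source approaching and observer receding, f' = f · (v − v_o)/(v − v_s).
f' = 3.2 × (346 − 2.6)/(346 − 7.778) = 3.2 × 343.4/338.22 ≈ 3.25 kHz.

3.25 kHz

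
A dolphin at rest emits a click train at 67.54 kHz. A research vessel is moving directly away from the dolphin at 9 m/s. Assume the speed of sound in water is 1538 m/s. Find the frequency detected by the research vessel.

Only the observer moves, away from the source, so f' = f · (v − v_o)/v.
f' = 67.54 × (1538 − 9)/1538 = 67.54 × 1529/1538 ≈ 67.1 kHz.

67.1 kHz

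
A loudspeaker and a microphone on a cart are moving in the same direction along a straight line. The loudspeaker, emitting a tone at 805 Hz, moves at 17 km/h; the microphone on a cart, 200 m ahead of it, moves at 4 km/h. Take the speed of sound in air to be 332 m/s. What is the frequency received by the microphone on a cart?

17 km/h = 4.722 m/s; 4 km/h = 1.111 m/s.
The microphone on a cart is ahead, so the loudspeaker is moving toward it while the microphone on a cart is moving away from the loudspeaker.
With source approaching and observer receding, f' = f · (v − v_o)/(v − v_s).
f' = 805 × (332 − 1.111)/(332 − 4.722) = 805 × 330.89/327.28 ≈ 814 Hz.

814 Hz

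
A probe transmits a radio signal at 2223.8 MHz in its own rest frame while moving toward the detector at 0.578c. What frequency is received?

Relativistic Doppler for frequency: f' = f₀ · √((1 + β)/(1 − β)).
f' = 2223.8 × √(1.5780/0.4220) = 2223.8 × 1.93374 ≈ 4300.2 MHz.

4300.2 MHz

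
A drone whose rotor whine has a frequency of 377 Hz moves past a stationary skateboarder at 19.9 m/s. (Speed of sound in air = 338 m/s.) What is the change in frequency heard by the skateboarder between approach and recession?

44.5 Hz

Approaching: f₁ = f · v/(v − v_s) = 377 × 338/318.1 ≈ 400.6 Hz.
Receding: f₂ = f · v/(v + v_s) = 377 × 338/357.9 ≈ 356.0 Hz.
Drop: f₁ − f₂ = 2f·v·v_s/(v² − v_s²) = 2 × 377 × 338 × 19.9/(338² − 19.9²) ≈ 44.5 Hz.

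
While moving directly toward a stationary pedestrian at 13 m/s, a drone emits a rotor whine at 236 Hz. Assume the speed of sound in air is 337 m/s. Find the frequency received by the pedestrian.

245 Hz

Only the source moves, toward the listener, so f' = f · v/(v − v_s).
f' = 236 × 337/(337 − 13) = 236 × 337/324 ≈ 245 Hz.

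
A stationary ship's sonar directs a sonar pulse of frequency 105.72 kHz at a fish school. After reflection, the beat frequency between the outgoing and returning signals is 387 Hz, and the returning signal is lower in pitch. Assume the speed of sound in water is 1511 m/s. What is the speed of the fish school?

2.77 m/s

Double Doppler shift off a moving reflector: f₂ = f₀ · (v + u)/(v − u) (u > 0 toward emitter).
Returning signal is lower, so f₂ = f₀ − Δf = 105720 − 387 = 105333 Hz.
Rearranging, u = v · (f₂ − f₀)/(f₂ + f₀) = 1511 × -387/211053 ≈ -2.77 m/s.
So the fish school is moving at 2.77 m/s away from the emitter.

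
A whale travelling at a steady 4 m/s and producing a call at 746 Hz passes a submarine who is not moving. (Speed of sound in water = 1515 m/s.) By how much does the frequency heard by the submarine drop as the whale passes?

3.94 Hz

Approaching: f₁ = f · v/(v − v_s) = 746 × 1515/1511 ≈ 747.97 Hz.
Receding: f₂ = f · v/(v + v_s) = 746 × 1515/1519 ≈ 744.04 Hz.
Drop: f₁ − f₂ = 2f·v·v_s/(v² − v_s²) = 2 × 746 × 1515 × 4/(1515² − 4²) ≈ 3.94 Hz.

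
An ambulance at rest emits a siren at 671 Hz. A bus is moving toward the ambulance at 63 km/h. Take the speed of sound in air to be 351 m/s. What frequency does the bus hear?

704 Hz

63 km/h = 17.5 m/s.
Only the observer moves, toward the source, so f' = f · (v + v_o)/v.
f' = 671 × (351 + 17.5)/351 = 671 × 368.5/351 ≈ 704 Hz.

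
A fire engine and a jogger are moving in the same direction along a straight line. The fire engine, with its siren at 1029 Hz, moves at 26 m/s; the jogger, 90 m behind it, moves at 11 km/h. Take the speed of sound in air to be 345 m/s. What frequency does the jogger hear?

965 Hz

11 km/h = 3.056 m/s.
The jogger is behind, so the fire engine is moving away from it while the jogger is moving toward the fire engine.
General Doppler shift: f' = f · (v + v_o)/(v + v_s).
f' = 1029 × (345 + 3.056)/(345 + 26) = 1029 × 348.06/371 ≈ 965 Hz.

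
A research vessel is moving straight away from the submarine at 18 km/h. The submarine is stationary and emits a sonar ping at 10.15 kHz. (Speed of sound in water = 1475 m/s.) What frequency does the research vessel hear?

10.12 kHz

18 km/h = 5 m/s.
Moving observer, stationary source: f' = f · (v − v_o)/v.
f' = 10.15 × (1475 − 5)/1475 = 10.15 × 1470/1475 ≈ 10.12 kHz.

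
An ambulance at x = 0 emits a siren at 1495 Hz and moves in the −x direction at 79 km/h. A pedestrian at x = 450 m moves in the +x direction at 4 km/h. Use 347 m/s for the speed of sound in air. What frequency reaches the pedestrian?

1402 Hz

79 km/h = 21.94 m/s; 4 km/h = 1.111 m/s.
The observer lies on the +x side, so the source is heading away from the observer and the observer is heading away from the source.
Both move, so f' = f · (v − v_o)/(v + v_s).
f' = 1495 × (347 − 1.111)/(347 + 21.94) = 1495 × 345.89/368.94 ≈ 1402 Hz.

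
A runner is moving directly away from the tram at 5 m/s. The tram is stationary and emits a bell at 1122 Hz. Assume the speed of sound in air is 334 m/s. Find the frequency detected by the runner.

1105 Hz

Moving observer, stationary source: f' = f · (v − v_o)/v.
f' = 1122 × (334 − 5)/334 = 1122 × 329/334 ≈ 1105 Hz.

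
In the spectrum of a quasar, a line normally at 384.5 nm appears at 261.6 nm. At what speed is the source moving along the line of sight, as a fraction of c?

λ'/λ₀ = 0.6804 < 1 (blueshift), so the source is approaching.
λ'/λ₀ = √((1 − β)/(1 + β)) for an approaching source ⇒ β = (1 − r²)/(1 + r²) with r = λ'/λ₀.
β = (1 − 0.4629)/(1 + 0.4629) ≈ 0.367.

0.367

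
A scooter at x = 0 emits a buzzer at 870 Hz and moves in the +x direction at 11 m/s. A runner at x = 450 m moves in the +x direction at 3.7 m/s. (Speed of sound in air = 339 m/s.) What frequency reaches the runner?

The observer lies on the +x side, so the source is heading toward the observer and the observer is heading away from the source.
With source approaching and observer receding, f' = f · (v − v_o)/(v − v_s).
f' = 870 × (339 − 3.7)/(339 − 11) = 870 × 335.3/328 ≈ 889 Hz.

889 Hz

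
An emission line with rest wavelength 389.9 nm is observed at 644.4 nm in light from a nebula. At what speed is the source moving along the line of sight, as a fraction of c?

0.464c

λ'/λ₀ = 1.6527 > 1 (redshift), so the source is receding.
λ'/λ₀ = √((1 + β)/(1 − β)) for a receding source ⇒ β = (r² − 1)/(r² + 1) with r = λ'/λ₀.
β = (2.7315 − 1)/(2.7315 + 1) ≈ 0.464.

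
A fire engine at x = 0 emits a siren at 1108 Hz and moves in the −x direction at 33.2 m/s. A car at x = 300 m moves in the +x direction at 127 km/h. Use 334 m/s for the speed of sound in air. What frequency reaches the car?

127 km/h = 35.28 m/s.
The observer lies on the +x side, so the source is heading away from the observer and the observer is heading away from the source.
General Doppler shift: f' = f · (v − v_o)/(v + v_s).
f' = 1108 × (334 − 35.28)/(334 + 33.2) = 1108 × 298.72/367.2 ≈ 901 Hz.

901 Hz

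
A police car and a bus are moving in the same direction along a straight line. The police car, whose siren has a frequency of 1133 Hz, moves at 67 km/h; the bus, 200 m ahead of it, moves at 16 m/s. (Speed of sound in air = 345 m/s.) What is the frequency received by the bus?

67 km/h = 18.61 m/s.
The bus is ahead, so the police car is moving toward it while the bus is moving away from the police car.
Both move, so f' = f · (v − v_o)/(v − v_s).
f' = 1133 × (345 − 16)/(345 − 18.61) = 1133 × 329/326.39 ≈ 1142 Hz.

1142 Hz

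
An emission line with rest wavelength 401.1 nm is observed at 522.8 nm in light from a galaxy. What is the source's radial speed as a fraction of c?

0.259c

λ'/λ₀ = 1.3034 > 1 (redshift), so the source is receding.
λ'/λ₀ = √((1 + β)/(1 − β)) for a receding source ⇒ β = (r² − 1)/(r² + 1) with r = λ'/λ₀.
β = (1.6989 − 1)/(1.6989 + 1) ≈ 0.259.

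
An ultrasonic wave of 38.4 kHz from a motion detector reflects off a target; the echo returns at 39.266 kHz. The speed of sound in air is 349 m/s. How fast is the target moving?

3.9 m/s

Double Doppler shift off a moving reflector: f₂ = f₀ · (v + u)/(v − u) (u > 0 toward emitter).
Rearranging, u = v · (f₂ − f₀)/(f₂ + f₀) = 349 × 0.866/77.666 ≈ 3.9 m/s.
So the target is moving at 3.9 m/s toward the emitter.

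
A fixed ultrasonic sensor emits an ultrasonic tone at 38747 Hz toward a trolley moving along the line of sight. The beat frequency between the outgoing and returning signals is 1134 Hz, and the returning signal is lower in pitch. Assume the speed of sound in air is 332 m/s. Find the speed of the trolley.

4.9 m/s

Double Doppler shift off a moving reflector: f₂ = f₀ · (v + u)/(v − u) (u > 0 toward emitter).
Returning signal is lower, so f₂ = f₀ − Δf = 38747 − 1134 = 37613 Hz.
Rearranging, u = v · (f₂ − f₀)/(f₂ + f₀) = 332 × -1134/76360 ≈ -4.9 m/s.
So the trolley is moving at 4.9 m/s away from the emitter.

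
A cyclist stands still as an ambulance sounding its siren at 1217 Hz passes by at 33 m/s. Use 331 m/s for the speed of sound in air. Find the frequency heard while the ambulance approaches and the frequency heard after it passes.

Approaching: f₁ = f · v/(v − v_s) = 1217 × 331/298 ≈ 1352 Hz.
Receding: f₂ = f · v/(v + v_s) = 1217 × 331/364 ≈ 1107 Hz.

1352 Hz approaching; 1107 Hz receding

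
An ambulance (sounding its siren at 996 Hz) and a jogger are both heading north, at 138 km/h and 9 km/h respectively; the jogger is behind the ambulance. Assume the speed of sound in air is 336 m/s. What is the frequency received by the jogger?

138 km/h = 38.33 m/s; 9 km/h = 2.5 m/s.
The jogger is behind, so the ambulance is moving away from it while the jogger is moving toward the ambulance.
Both move, so f' = f · (v + v_o)/(v + v_s).
f' = 996 × (336 + 2.5)/(336 + 38.33) = 996 × 338.5/374.33 ≈ 901 Hz.

901 Hz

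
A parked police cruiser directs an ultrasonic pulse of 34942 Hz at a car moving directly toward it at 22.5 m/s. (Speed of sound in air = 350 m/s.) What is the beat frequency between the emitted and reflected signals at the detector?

4801 Hz

The car first receives the wave as a moving observer: f₁ = f₀ · (v + u)/v = 34942 × (350 + 22.5)/350 ≈ 37188 Hz.
The reflection then acts as a moving source: f₂ = f₁ · v/(v − u) ≈ 39743 Hz.
Beat frequency: |f₂ − f₀| = 2u·f₀/(v − u) = 2 × 22.5 × 34942/327.5 ≈ 4801 Hz.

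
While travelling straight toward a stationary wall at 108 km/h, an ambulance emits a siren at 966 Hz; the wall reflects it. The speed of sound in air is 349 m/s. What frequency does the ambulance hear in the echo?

108 km/h = 30 m/s.
The wall receives the sound from a moving source: f₁ = f₀ · v/(v − v_e) = 966 × 349/319 ≈ 1057 Hz.
On the return leg the ambulance is a moving observer: f₂ = f₁ · (v + v_e)/v = 1057 × 379/349 ≈ 1148 Hz.

1148 Hz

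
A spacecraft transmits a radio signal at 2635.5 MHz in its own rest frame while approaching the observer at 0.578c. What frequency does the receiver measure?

Relativistic Doppler for frequency: f' = f₀ · √((1 + β)/(1 − β)).
f' = 2635.5 × √(1.5780/0.4220) = 2635.5 × 1.93374 ≈ 5096.4 MHz.

5096.4 MHz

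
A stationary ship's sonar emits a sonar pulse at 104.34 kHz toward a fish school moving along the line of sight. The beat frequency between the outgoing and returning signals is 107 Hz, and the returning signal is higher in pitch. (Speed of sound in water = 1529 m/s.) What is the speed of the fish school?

Double Doppler shift off a moving reflector: f₂ = f₀ · (v + u)/(v − u) (u > 0 toward emitter).
Returning signal is higher, so f₂ = f₀ + Δf = 104340 + 107 = 104447 Hz.
Rearranging, u = v · (f₂ − f₀)/(f₂ + f₀) = 1529 × 107/208787 ≈ 0.78 m/s.
So the fish school is moving at 0.78 m/s toward the emitter.

0.78 m/s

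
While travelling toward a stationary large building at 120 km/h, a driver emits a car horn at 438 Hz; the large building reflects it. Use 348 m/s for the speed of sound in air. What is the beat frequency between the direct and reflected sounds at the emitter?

93 Hz

120 km/h = 33.33 m/s.
The large building receives the sound from a moving source: f₁ = f₀ · v/(v − v_e) = 438 × 348/314.67 ≈ 484.4 Hz.
On the return leg the driver is a moving observer: f₂ = f₁ · (v + v_e)/v = 484.4 × 381.33/348 ≈ 530.8 Hz.
Equivalently f₂ = f₀ · (v + v_e)/(v − v_e).
Beat against the emitted tone: |f₂ − f₀| = 2v_e·f₀/(v − v_e) = 2 × 33.33 × 438/314.67 ≈ 93 Hz.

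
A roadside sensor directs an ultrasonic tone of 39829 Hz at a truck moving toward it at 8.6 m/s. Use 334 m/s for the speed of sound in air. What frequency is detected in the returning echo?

41934 Hz

At the truck (a moving observer), f₁ = f₀ · (v + u)/v = 39829 × 342.6/334 ≈ 40855 Hz.
The reflection then acts as a moving source: f₂ = f₁ · v/(v − u) ≈ 41934 Hz.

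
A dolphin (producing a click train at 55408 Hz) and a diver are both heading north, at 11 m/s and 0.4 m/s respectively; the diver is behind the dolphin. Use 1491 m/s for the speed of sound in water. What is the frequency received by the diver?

55017 Hz

The diver is behind, so the dolphin is moving away from it while the diver is moving toward the dolphin.
General Doppler shift: f' = f · (v + v_o)/(v + v_s).
f' = 55408 × (1491 + 0.4)/(1491 + 11) = 55408 × 1491.4/1502 ≈ 55017 Hz.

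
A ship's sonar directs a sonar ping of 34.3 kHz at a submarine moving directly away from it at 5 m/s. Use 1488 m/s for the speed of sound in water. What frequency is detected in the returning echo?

At the submarine (a moving observer), f₁ = f₀ · (v − u)/v = 34.3 × 1483/1488 ≈ 34.2 kHz.
The reflection then acts as a moving source: f₂ = f₁ · v/(v + u) ≈ 34.1 kHz.

34.1 kHz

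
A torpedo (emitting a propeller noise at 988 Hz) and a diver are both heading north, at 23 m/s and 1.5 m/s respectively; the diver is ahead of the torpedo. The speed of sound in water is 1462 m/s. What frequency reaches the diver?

The diver is ahead, so the torpedo is moving toward it while the diver is moving away from the torpedo.
With source approaching and observer receding, f' = f · (v − v_o)/(v − v_s).
f' = 988 × (1462 − 1.5)/(1462 − 23) = 988 × 1460.5/1439 ≈ 1003 Hz.

1003 Hz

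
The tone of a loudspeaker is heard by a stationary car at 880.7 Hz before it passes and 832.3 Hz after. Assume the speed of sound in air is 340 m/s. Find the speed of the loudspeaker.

9.6 m/s

f₁/f₂ = (v + v_s)/(v − v_s), so v_s = v · (f₁ − f₂)/(f₁ + f₂).
v_s = 340 × (880.7 − 832.3)/(880.7 + 832.3) = 340 × 48.4/1713.0 ≈ 9.6 m/s.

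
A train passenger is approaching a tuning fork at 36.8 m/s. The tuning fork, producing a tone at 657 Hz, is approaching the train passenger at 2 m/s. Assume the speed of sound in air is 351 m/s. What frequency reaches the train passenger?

730 Hz

Both move, so f' = f · (v + v_o)/(v − v_s).
f' = 657 × (351 + 36.8)/(351 − 2) = 657 × 387.8/349 ≈ 730 Hz.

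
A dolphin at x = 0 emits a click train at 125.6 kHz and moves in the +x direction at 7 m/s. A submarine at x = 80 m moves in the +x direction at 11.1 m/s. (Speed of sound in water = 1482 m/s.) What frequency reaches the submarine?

125.3 kHz

The observer lies on the +x side, so the source is heading toward the observer and the observer is heading away from the source.
Both move, so f' = f · (v − v_o)/(v − v_s).
f' = 125.6 × (1482 − 11.1)/(1482 − 7) = 125.6 × 1470.9/1475 ≈ 125.3 kHz.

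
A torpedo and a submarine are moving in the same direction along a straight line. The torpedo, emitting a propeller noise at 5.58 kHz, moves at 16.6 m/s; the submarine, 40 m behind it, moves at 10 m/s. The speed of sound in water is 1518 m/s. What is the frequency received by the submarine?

The submarine is behind, so the torpedo is moving away from it while the submarine is moving toward the torpedo.
With source receding and observer approaching, f' = f · (v + v_o)/(v + v_s).
f' = 5.58 × (1518 + 10)/(1518 + 16.6) = 5.58 × 1528/1534.6 ≈ 5.56 kHz.

5.56 kHz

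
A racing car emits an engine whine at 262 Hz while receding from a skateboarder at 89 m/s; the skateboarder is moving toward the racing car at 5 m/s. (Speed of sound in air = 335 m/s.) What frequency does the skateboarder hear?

210 Hz

Both move, so f' = f · (v + v_o)/(v + v_s).
f' = 262 × (335 + 5)/(335 + 89) = 262 × 340/424 ≈ 210 Hz.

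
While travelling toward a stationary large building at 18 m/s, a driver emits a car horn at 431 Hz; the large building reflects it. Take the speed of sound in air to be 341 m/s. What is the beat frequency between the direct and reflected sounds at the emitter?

The large building receives the sound from a moving source: f₁ = f₀ · v/(v − v_e) = 431 × 341/323 ≈ 455.0 Hz.
On the return leg the driver is a moving observer: f₂ = f₁ · (v + v_e)/v = 455.0 × 359/341 ≈ 479.0 Hz.
Equivalently f₂ = f₀ · (v + v_e)/(v − v_e).
Beat against the emitted tone: |f₂ − f₀| = 2v_e·f₀/(v − v_e) = 2 × 18 × 431/323 ≈ 48.0 Hz.

48.0 Hz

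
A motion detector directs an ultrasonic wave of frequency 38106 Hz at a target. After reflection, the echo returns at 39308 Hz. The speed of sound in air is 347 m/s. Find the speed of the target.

Double Doppler shift off a moving reflector: f₂ = f₀ · (v + u)/(v − u) (u > 0 toward emitter).
Rearranging, u = v · (f₂ − f₀)/(f₂ + f₀) = 347 × 1202/77414 ≈ 5.4 m/s.
So the target is moving at 5.4 m/s toward the emitter.

5.4 m/s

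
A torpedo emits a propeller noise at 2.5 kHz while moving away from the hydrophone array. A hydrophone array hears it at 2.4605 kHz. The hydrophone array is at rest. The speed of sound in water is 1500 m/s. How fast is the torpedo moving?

f' = f · v/(v + v_s) ⇒ v_s = v · |1 − f/f'|.
v_s = 1500 × |1 − 2.5/2.4605| = 1500 × 0.01605 ≈ 24.1 m/s.

24.1 m/s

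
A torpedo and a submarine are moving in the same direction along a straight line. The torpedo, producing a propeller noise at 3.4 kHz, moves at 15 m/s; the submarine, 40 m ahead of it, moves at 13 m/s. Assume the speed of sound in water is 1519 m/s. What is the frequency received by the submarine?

3.40 kHz

The submarine is ahead, so the torpedo is moving toward it while the submarine is moving away from the torpedo.
With source approaching and observer receding, f' = f · (v − v_o)/(v − v_s).
f' = 3.4 × (1519 − 13)/(1519 − 15) = 3.4 × 1506/1504 ≈ 3.40 kHz.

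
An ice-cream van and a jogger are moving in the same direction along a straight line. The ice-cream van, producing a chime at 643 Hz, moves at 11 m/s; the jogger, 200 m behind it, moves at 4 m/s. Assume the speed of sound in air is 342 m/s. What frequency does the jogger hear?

The jogger is behind, so the ice-cream van is moving away from it while the jogger is moving toward the ice-cream van.
Both move, so f' = f · (v + v_o)/(v + v_s).
f' = 643 × (342 + 4)/(342 + 11) = 643 × 346/353 ≈ 630 Hz.

630 Hz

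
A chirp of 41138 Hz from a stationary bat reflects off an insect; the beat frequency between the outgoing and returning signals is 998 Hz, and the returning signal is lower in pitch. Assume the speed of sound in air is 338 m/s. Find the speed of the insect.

Double Doppler shift off a moving reflector: f₂ = f₀ · (v + u)/(v − u) (u > 0 toward emitter).
Returning signal is lower, so f₂ = f₀ − Δf = 41138 − 998 = 40140 Hz.
Rearranging, u = v · (f₂ − f₀)/(f₂ + f₀) = 338 × -998/81278 ≈ -4.2 m/s.
So the insect is moving at 4.2 m/s away from the emitter.

4.2 m/s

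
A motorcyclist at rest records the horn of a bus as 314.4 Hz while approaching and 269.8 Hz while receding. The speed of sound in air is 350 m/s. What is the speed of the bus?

f₁/f₂ = (v + v_s)/(v − v_s), so v_s = v · (f₁ − f₂)/(f₁ + f₂).
v_s = 350 × (314.4 − 269.8)/(314.4 + 269.8) = 350 × 44.6/584.2 ≈ 27 m/s.

27 m/s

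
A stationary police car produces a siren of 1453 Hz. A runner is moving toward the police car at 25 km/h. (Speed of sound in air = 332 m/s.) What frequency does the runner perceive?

1483 Hz

25 km/h = 6.944 m/s.
Moving observer, stationary source: f' = f · (v + v_o)/v.
f' = 1453 × (332 + 6.944)/332 = 1453 × 338.94/332 ≈ 1483 Hz.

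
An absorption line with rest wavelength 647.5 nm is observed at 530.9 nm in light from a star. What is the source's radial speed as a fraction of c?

0.196c

λ'/λ₀ = 0.8199 < 1 (blueshift), so the source is approaching.
λ'/λ₀ = √((1 − β)/(1 + β)) for an approaching source ⇒ β = (1 − r²)/(1 + r²) with r = λ'/λ₀.
β = (1 − 0.6723)/(1 + 0.6723) ≈ 0.196.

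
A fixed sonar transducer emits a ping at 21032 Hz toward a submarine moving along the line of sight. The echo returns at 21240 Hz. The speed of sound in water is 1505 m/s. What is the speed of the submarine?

7.4 m/s

Double Doppler shift off a moving reflector: f₂ = f₀ · (v + u)/(v − u) (u > 0 toward emitter).
Rearranging, u = v · (f₂ − f₀)/(f₂ + f₀) = 1505 × 208/42272 ≈ 7.4 m/s.
So the submarine is moving at 7.4 m/s toward the emitter.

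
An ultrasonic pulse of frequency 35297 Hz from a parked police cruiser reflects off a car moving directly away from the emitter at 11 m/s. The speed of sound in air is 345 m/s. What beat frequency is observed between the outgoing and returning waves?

2181 Hz

The car first receives the wave as a moving observer: f₁ = f₀ · (v − u)/v = 35297 × (345 − 11)/345 ≈ 34172 Hz.
On reflection it acts as a source moving away from the stationary detector: f₂ = f₁ · v/(v + u) = 34172 × 345/356 ≈ 33116 Hz.
Equivalently f₂ = f₀ · (v − u)/(v + u).
Beat frequency: |f₂ − f₀| = 2u·f₀/(v + u) = 2 × 11 × 35297/356 ≈ 2181 Hz.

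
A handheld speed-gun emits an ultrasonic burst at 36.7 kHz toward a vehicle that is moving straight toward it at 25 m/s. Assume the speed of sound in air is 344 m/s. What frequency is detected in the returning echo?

42.5 kHz

At the vehicle (a moving observer), f₁ = f₀ · (v + u)/v = 36.7 × 369/344 ≈ 39.4 kHz.
The reflection then acts as a moving source: f₂ = f₁ · v/(v − u) ≈ 42.5 kHz.
Equivalently f₂ = f₀ · (v + u)/(v − u).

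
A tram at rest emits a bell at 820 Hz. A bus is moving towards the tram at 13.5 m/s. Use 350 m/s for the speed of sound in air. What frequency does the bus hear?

852 Hz

Only the observer moves, toward the source, so f' = f · (v + v_o)/v.
f' = 820 × (350 + 13.5)/350 = 820 × 363.5/350 ≈ 852 Hz.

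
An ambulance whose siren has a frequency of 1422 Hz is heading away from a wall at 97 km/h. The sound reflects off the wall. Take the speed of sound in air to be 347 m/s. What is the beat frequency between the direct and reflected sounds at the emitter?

205 Hz

97 km/h = 26.94 m/s.
The wall receives the sound from a moving source: f₁ = f₀ · v/(v + v_e) = 1422 × 347/373.94 ≈ 1320 Hz.
On the return leg the ambulance is a moving observer: f₂ = f₁ · (v − v_e)/v = 1320 × 320.06/347 ≈ 1217 Hz.
Beat against the emitted tone: |f₂ − f₀| = 2v_e·f₀/(v + v_e) = 2 × 26.94 × 1422/373.94 ≈ 205 Hz.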